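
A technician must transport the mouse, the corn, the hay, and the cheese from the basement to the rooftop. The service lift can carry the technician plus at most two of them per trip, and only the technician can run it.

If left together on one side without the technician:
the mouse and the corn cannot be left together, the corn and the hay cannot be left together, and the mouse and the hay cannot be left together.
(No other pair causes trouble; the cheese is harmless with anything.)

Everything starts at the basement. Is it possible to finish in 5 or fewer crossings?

Yes — this plan uses 5 crossings (≤ 5):
1. Technician goes to the rooftop with the corn and the mouse.
2. Technician goes back to the basement with the mouse.
3. Technician goes to the rooftop with the cheese and the mouse.
4. Technician goes back to the basement with the mouse.
5. Technician goes to the rooftop with the hay and the mouse.

Yes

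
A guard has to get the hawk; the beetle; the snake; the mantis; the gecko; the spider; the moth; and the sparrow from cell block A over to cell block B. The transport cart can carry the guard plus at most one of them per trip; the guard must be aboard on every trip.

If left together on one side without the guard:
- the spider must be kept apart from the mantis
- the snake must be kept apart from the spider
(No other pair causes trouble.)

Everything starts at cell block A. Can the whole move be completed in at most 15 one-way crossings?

No

Counting alone: the guard can take at most 1 across per trip to cell block B, so moving all 8 needs at least 8 loaded trips out, with a return between consecutive ones — at least 15 crossings.
The safety rule pushes this higher. Following every safe sequence of crossings, the most of the 8 that can be at cell block B as the transport cart arrives there on crossing 15 is 7 — never all 8.
So the move cannot be finished within 15 crossings. (The shortest complete plan takes 17:)
1. Guard goes to cell block B with the spider.  [cell block A: the beetle, the gecko, the hawk, the mantis, the moth, the snake, the sparrow | cell block B: the spider]
2. Guard goes back to cell block A alone.  [cell block A: the beetle, the gecko, the hawk, the mantis, the moth, the snake, the sparrow | cell block B: the spider]
3. Guard goes to cell block B with the hawk.  [cell block A: the beetle, the gecko, the mantis, the moth, the snake, the sparrow | cell block B: the hawk, the spider]
4. Guard goes back to cell block A alone.  [cell block A: the beetle, the gecko, the mantis, the moth, the snake, the sparrow | cell block B: the hawk, the spider]
5. Guard goes to cell block B with the beetle.  [cell block A: the gecko, the mantis, the moth, the snake, the sparrow | cell block B: the beetle, the hawk, the spider]
6. Guard goes back to cell block A alone.  [cell block A: the gecko, the mantis, the moth, the snake, the sparrow | cell block B: the beetle, the hawk, the spider]
7. Guard goes to cell block B with the snake.  [cell block A: the gecko, the mantis, the moth, the sparrow | cell block B: the beetle, the hawk, the snake, the spider]
8. Guard goes back to cell block A with the spider.  [cell block A: the gecko, the mantis, the moth, the sparrow, the spider | cell block B: the beetle, the hawk, the snake]
9. Guard goes to cell block B with the mantis.  [cell block A: the gecko, the moth, the sparrow, the spider | cell block B: the beetle, the hawk, the mantis, the snake]
10. Guard goes back to cell block A alone.  [cell block A: the gecko, the moth, the sparrow, the spider | cell block B: the beetle, the hawk, the mantis, the snake]
11. Guard goes to cell block B with the gecko.  [cell block A: the moth, the sparrow, the spider | cell block B: the beetle, the gecko, the hawk, the mantis, the snake]
12. Guard goes back to cell block A alone.  [cell block A: the moth, the sparrow, the spider | cell block B: the beetle, the gecko, the hawk, the mantis, the snake]
13. Guard goes to cell block B with the moth.  [cell block A: the sparrow, the spider | cell block B: the beetle, the gecko, the hawk, the mantis, the moth, the snake]
14. Guard goes back to cell block A alone.  [cell block A: the sparrow, the spider | cell block B: the beetle, the gecko, the hawk, the mantis, the moth, the snake]
15. Guard goes to cell block B with the sparrow.  [cell block A: the spider | cell block B: the beetle, the gecko, the hawk, the mantis, the moth, the snake, the sparrow]
16. Guard goes back to cell block A alone.  [cell block A: the spider | cell block B: the beetle, the gecko, the hawk, the mantis, the moth, the snake, the sparrow]
17. Guard goes to cell block B with the spider.  [cell block A: — | cell block B: the beetle, the gecko, the hawk, the mantis, the moth, the snake, the sparrow, the spider]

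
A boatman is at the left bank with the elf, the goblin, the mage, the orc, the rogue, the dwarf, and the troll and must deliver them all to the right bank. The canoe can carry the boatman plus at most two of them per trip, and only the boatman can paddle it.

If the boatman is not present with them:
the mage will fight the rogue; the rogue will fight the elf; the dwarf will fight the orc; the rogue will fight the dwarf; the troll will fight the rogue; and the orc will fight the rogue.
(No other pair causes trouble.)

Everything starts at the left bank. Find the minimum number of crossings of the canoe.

Counting alone: the boatman can take at most 2 across per trip to the right bank, so moving all 7 needs at least 4 loaded trips out, with a return between consecutive ones — at least 7 crossings.
The safety rule pushes this higher. Following every safe sequence of crossings, the most of the 7 that can be at the right bank as the canoe arrives there on crossings 7, 9 is 5, 6 respectively — never all 7.
So no plan with fewer than 11 crossings exists, and this one achieves 11:
1. Boatman goes to the right bank with the orc and the rogue.  [the left bank: the dwarf, the elf, the goblin, the mage, the troll | the right bank: the orc, the rogue]
2. Boatman goes back to the left bank with the orc.  [the left bank: the dwarf, the elf, the goblin, the mage, the orc, the troll | the right bank: the rogue]
3. Boatman goes to the right bank with the elf and the orc.  [the left bank: the dwarf, the goblin, the mage, the troll | the right bank: the elf, the orc, the rogue]
4. Boatman goes back to the left bank with the rogue.  [the left bank: the dwarf, the goblin, the mage, the rogue, the troll | the right bank: the elf, the orc]
5. Boatman goes to the right bank with the goblin and the rogue.  [the left bank: the dwarf, the mage, the troll | the right bank: the elf, the goblin, the orc, the rogue]
6. Boatman goes back to the left bank with the rogue.  [the left bank: the dwarf, the mage, the rogue, the troll | the right bank: the elf, the goblin, the orc]
7. Boatman goes to the right bank with the mage and the rogue.  [the left bank: the dwarf, the troll | the right bank: the elf, the goblin, the mage, the orc, the rogue]
8. Boatman goes back to the left bank with the rogue.  [the left bank: the dwarf, the rogue, the troll | the right bank: the elf, the goblin, the mage, the orc]
9. Boatman goes to the right bank with the rogue and the troll.  [the left bank: the dwarf | the right bank: the elf, the goblin, the mage, the orc, the rogue, the troll]
10. Boatman goes back to the left bank with the rogue.  [the left bank: the dwarf, the rogue | the right bank: the elf, the goblin, the mage, the orc, the troll]
11. Boatman goes to the right bank with the dwarf and the rogue.  [the left bank: — | the right bank: the dwarf, the elf, the goblin, the mage, the orc, the rogue, the troll]

11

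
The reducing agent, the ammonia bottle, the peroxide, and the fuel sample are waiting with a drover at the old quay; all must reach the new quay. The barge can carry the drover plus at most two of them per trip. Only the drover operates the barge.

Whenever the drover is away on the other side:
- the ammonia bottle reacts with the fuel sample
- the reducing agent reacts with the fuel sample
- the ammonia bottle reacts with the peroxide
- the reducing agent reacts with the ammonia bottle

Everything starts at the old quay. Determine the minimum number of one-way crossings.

5

Counting alone: the drover can take at most 2 across per trip to the new quay, so moving all 4 needs at least 2 loaded trips out, with a return between consecutive ones — at least 3 crossings.
The safety rule pushes this higher. Following every safe sequence of crossings, the most of the 4 that can be at the new quay as the barge arrives there on crossing 3 is 3 — never all 4.
So no plan with fewer than 5 crossings exists, and this one achieves 5:
1. Drover goes to the new quay with the ammonia bottle and the reducing agent.  [the old quay: the fuel sample, the peroxide | the new quay: the ammonia bottle, the reducing agent]
2. Drover goes back to the old quay with the reducing agent.  [the old quay: the fuel sample, the peroxide, the reducing agent | the new quay: the ammonia bottle]
3. Drover goes to the new quay with the peroxide and the reducing agent.  [the old quay: the fuel sample | the new quay: the ammonia bottle, the peroxide, the reducing agent]
4. Drover goes back to the old quay with the ammonia bottle.  [the old quay: the ammonia bottle, the fuel sample | the new quay: the peroxide, the reducing agent]
5. Drover goes to the new quay with the ammonia bottle and the fuel sample.  [the old quay: — | the new quay: the ammonia bottle, the fuel sample, the peroxide, the reducing agent]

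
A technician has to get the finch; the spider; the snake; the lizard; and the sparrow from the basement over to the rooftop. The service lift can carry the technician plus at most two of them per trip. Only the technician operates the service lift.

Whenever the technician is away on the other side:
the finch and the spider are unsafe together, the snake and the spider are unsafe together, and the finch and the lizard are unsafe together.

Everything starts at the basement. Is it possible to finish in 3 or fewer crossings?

Counting alone: the technician can take at most 2 across per trip to the rooftop, so moving all 5 needs at least 3 loaded trips out, with a return between consecutive ones — at least 5 crossings.
Since 3 < 5, 3 crossings cannot be enough. (The shortest complete plan in fact takes 5:)
1. Technician goes to the rooftop with the finch and the spider.
2. Technician goes back to the basement with the finch.
3. Technician goes to the rooftop with the lizard and the sparrow.
4. Technician goes back to the basement alone.
5. Technician goes to the rooftop with the finch and the snake.

No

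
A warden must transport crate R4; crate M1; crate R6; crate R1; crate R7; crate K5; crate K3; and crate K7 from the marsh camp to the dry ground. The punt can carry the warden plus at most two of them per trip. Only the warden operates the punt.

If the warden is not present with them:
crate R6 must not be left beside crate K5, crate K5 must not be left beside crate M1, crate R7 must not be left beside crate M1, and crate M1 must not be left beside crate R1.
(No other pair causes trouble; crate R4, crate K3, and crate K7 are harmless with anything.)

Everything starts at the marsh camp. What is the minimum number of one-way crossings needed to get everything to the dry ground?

Counting alone: the warden can take at most 2 across per trip to the dry ground, so moving all 8 needs at least 4 loaded trips out, with a return between consecutive ones — at least 7 crossings.
The safety rule pushes this higher. Following every safe sequence of crossings, the most of the 8 that can be at the dry ground as the punt arrives there on crossing 7 is 7 — never all 8.
So no plan with fewer than 9 crossings exists, and this one achieves 9:
1. Warden goes to the dry ground with crate M1 and crate R6.
2. Warden goes back to the marsh camp alone.
3. Warden goes to the dry ground with crate R4.
4. Warden goes back to the marsh camp alone.
5. Warden goes to the dry ground with crate K3 and crate K7.
6. Warden goes back to the marsh camp alone.
7. Warden goes to the dry ground with crate R1 and crate R7.
8. Warden goes back to the marsh camp with crate M1.
9. Warden goes to the dry ground with crate K5 and crate M1.

9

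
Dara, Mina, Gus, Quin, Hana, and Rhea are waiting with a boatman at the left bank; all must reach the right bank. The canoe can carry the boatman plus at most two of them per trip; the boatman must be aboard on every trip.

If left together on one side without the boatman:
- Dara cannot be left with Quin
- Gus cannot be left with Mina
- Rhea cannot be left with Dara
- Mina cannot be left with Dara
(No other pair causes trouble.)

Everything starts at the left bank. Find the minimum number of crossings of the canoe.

Counting alone: the boatman can take at most 2 across per trip to the right bank, so moving all 6 needs at least 3 loaded trips out, with a return between consecutive ones — at least 5 crossings.
The safety rule pushes this higher. Following every safe sequence of crossings, the most of the 6 that can be at the right bank as the canoe arrives there on crossing 5 is 5 — never all 6.
So no plan with fewer than 7 crossings exists, and this one achieves 7:
1. Boatman goes to the right bank with Dara and Mina.  [the left bank: Gus, Hana, Quin, Rhea | the right bank: Dara, Mina]
2. Boatman goes back to the left bank with Dara.  [the left bank: Dara, Gus, Hana, Quin, Rhea | the right bank: Mina]
3. Boatman goes to the right bank with Dara and Quin.  [the left bank: Gus, Hana, Rhea | the right bank: Dara, Mina, Quin]
4. Boatman goes back to the left bank with Dara.  [the left bank: Dara, Gus, Hana, Rhea | the right bank: Mina, Quin]
5. Boatman goes to the right bank with Hana and Rhea.  [the left bank: Dara, Gus | the right bank: Hana, Mina, Quin, Rhea]
6. Boatman goes back to the left bank alone.  [the left bank: Dara, Gus | the right bank: Hana, Mina, Quin, Rhea]
7. Boatman goes to the right bank with Dara and Gus.  [the left bank: — | the right bank: Dara, Gus, Hana, Mina, Quin, Rhea]

7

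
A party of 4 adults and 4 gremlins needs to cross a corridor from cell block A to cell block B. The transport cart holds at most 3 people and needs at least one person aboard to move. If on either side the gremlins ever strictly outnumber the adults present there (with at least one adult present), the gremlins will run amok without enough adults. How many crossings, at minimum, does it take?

9

Counting alone: each trip to cell block B takes at most 3 across and each return brings at least 1 back, so after t trips out (and t−1 returns) at most 3t − (t−1) of the 8 are across; that first reaches 8 at t = 4, so at least 7 crossings are needed.
The safety rule pushes this higher. Following every safe sequence of crossings, the most of the 8 that can be at cell block B as the transport cart arrives there on crossing 7 is 7 — never all 8.
So no plan with fewer than 9 crossings exists, and this one achieves 9:
1. 2 gremlins → cell block B.  (cell block A: 4A 2G; cell block B: 0A 2G)
2. 1 gremlin ← cell block A.  (cell block A: 4A 3G; cell block B: 0A 1G)
3. 3 gremlins → cell block B.  (cell block A: 4A 0G; cell block B: 0A 4G)
4. 1 gremlin ← cell block A.  (cell block A: 4A 1G; cell block B: 0A 3G)
5. 3 adults → cell block B.  (cell block A: 1A 1G; cell block B: 3A 3G)
6. 1 adult and 1 gremlin ← cell block A.  (cell block A: 2A 2G; cell block B: 2A 2G)
7. 2 adults → cell block B.  (cell block A: 0A 2G; cell block B: 4A 2G)
8. 1 gremlin ← cell block A.  (cell block A: 0A 3G; cell block B: 4A 1G)
9. 3 gremlins → cell block B.  (cell block A: 0A 0G; cell block B: 4A 4G)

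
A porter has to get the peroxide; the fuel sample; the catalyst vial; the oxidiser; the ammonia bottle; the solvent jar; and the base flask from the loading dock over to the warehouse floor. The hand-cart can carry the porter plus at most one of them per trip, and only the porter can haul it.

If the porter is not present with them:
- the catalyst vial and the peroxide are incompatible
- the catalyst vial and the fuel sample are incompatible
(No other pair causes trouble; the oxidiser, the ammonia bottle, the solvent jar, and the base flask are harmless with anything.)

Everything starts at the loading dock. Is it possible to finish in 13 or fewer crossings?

No

Counting alone: the porter can take at most 1 across per trip to the warehouse floor, so moving all 7 needs at least 7 loaded trips out, with a return between consecutive ones — at least 13 crossings.
The safety rule pushes this higher. Following every safe sequence of crossings, the most of the 7 that can be at the warehouse floor as the hand-cart arrives there on crossing 13 is 6 — never all 7.
So the move cannot be finished within 13 crossings. (The shortest complete plan takes 15:)
1. Porter goes to the warehouse floor with the catalyst vial.  [the loading dock: the ammonia bottle, the base flask, the fuel sample, the oxidiser, the peroxide, the solvent jar | the warehouse floor: the catalyst vial]
2. Porter goes back to the loading dock alone.  [the loading dock: the ammonia bottle, the base flask, the fuel sample, the oxidiser, the peroxide, the solvent jar | the warehouse floor: the catalyst vial]
3. Porter goes to the warehouse floor with the peroxide.  [the loading dock: the ammonia bottle, the base flask, the fuel sample, the oxidiser, the solvent jar | the warehouse floor: the catalyst vial, the peroxide]
4. Porter goes back to the loading dock with the catalyst vial.  [the loading dock: the ammonia bottle, the base flask, the catalyst vial, the fuel sample, the oxidiser, the solvent jar | the warehouse floor: the peroxide]
5. Porter goes to the warehouse floor with the fuel sample.  [the loading dock: the ammonia bottle, the base flask, the catalyst vial, the oxidiser, the solvent jar | the warehouse floor: the fuel sample, the peroxide]
6. Porter goes back to the loading dock alone.  [the loading dock: the ammonia bottle, the base flask, the catalyst vial, the oxidiser, the solvent jar | the warehouse floor: the fuel sample, the peroxide]
7. Porter goes to the warehouse floor with the oxidiser.  [the loading dock: the ammonia bottle, the base flask, the catalyst vial, the solvent jar | the warehouse floor: the fuel sample, the oxidiser, the peroxide]
8. Porter goes back to the loading dock alone.  [the loading dock: the ammonia bottle, the base flask, the catalyst vial, the solvent jar | the warehouse floor: the fuel sample, the oxidiser, the peroxide]
9. Porter goes to the warehouse floor with the ammonia bottle.  [the loading dock: the base flask, the catalyst vial, the solvent jar | the warehouse floor: the ammonia bottle, the fuel sample, the oxidiser, the peroxide]
10. Porter goes back to the loading dock alone.  [the loading dock: the base flask, the catalyst vial, the solvent jar | the warehouse floor: the ammonia bottle, the fuel sample, the oxidiser, the peroxide]
11. Porter goes to the warehouse floor with the solvent jar.  [the loading dock: the base flask, the catalyst vial | the warehouse floor: the ammonia bottle, the fuel sample, the oxidiser, the peroxide, the solvent jar]
12. Porter goes back to the loading dock alone.  [the loading dock: the base flask, the catalyst vial | the warehouse floor: the ammonia bottle, the fuel sample, the oxidiser, the peroxide, the solvent jar]
13. Porter goes to the warehouse floor with the base flask.  [the loading dock: the catalyst vial | the warehouse floor: the ammonia bottle, the base flask, the fuel sample, the oxidiser, the peroxide, the solvent jar]
14. Porter goes back to the loading dock alone.  [the loading dock: the catalyst vial | the warehouse floor: the ammonia bottle, the base flask, the fuel sample, the oxidiser, the peroxide, the solvent jar]
15. Porter goes to the warehouse floor with the catalyst vial.  [the loading dock: — | the warehouse floor: the ammonia bottle, the base flask, the catalyst vial, the fuel sample, the oxidiser, the peroxide, the solvent jar]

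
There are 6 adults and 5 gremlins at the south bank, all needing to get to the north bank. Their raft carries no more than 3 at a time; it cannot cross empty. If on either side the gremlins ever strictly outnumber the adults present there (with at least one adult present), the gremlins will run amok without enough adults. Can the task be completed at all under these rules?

1. 3 gremlins → the north bank.  (the south bank: 6A 2G; the north bank: 0A 3G)
2. 1 gremlin ← the south bank.  (the south bank: 6A 3G; the north bank: 0A 2G)
3. 3 adults → the north bank.  (the south bank: 3A 3G; the north bank: 3A 2G)
4. 1 adult ← the south bank.  (the south bank: 4A 3G; the north bank: 2A 2G)
5. 2 adults and 1 gremlin → the north bank.  (the south bank: 2A 2G; the north bank: 4A 3G)
6. 1 adult ← the south bank.  (the south bank: 3A 2G; the north bank: 3A 3G)
7. 2 adults and 1 gremlin → the north bank.  (the south bank: 1A 1G; the north bank: 5A 4G)
8. 1 adult ← the south bank.  (the south bank: 2A 1G; the north bank: 4A 4G)
9. 2 adults and 1 gremlin → the north bank.  (the south bank: 0A 0G; the north bank: 6A 5G)

Yes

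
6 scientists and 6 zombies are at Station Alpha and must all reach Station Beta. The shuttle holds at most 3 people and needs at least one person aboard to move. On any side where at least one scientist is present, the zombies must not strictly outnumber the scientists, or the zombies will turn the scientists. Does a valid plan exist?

No

Following every safe sequence of crossings from the start, the most of the 12 that can be at Station Beta as the shuttle arrives there on crossings 1, 3, 5 is 3, 5, 6 respectively; the best ever achieved is 6 of 12.
From crossing 7 on, no configuration arises that was not already reachable earlier: only 17 distinct safe configurations (who is on which side, and where the shuttle is) can ever be reached, none of them has everyone across, and every continuation just revisits them. They are: 0 scientists + 0 zombies across (shuttle back at the start); 0 scientists + 1 zombie across (shuttle there); 0 scientists + 1 zombie across (shuttle back at the start); 0 scientists + 2 zombies across (shuttle there); 0 scientists + 2 zombies across (shuttle back at the start); 0 scientists + 3 zombies across (shuttle there); 0 scientists + 3 zombies across (shuttle back at the start); 0 scientists + 4 zombies across (shuttle there); 0 scientists + 4 zombies across (shuttle back at the start); 0 scientists + 5 zombies across (shuttle there); 0 scientists + 5 zombies across (shuttle back at the start); 0 scientists + 6 zombies across (shuttle there); 1 scientist + 1 zombie across (shuttle there); 1 scientist + 1 zombie across (shuttle back at the start); 2 scientists + 2 zombies across (shuttle there); 2 scientists + 2 zombies across (shuttle back at the start); 3 scientists + 3 zombies across (shuttle there). So no valid plan exists.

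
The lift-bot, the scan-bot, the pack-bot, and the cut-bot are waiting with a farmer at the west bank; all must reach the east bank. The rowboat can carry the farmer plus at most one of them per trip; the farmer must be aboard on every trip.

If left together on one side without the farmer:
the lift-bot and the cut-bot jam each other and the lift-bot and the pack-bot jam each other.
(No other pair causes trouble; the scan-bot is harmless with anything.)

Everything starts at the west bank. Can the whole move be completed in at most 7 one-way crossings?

No

Counting alone: the farmer can take at most 1 across per trip to the east bank, so moving all 4 needs at least 4 loaded trips out, with a return between consecutive ones — at least 7 crossings.
The safety rule pushes this higher. Following every safe sequence of crossings, the most of the 4 that can be at the east bank as the rowboat arrives there on crossing 7 is 3 — never all 4.
So the move cannot be finished within 7 crossings. (The shortest complete plan takes 9:)
1. Farmer goes to the east bank with the lift-bot.  [the west bank: the cut-bot, the pack-bot, the scan-bot | the east bank: the lift-bot]
2. Farmer goes back to the west bank alone.  [the west bank: the cut-bot, the pack-bot, the scan-bot | the east bank: the lift-bot]
3. Farmer goes to the east bank with the scan-bot.  [the west bank: the cut-bot, the pack-bot | the east bank: the lift-bot, the scan-bot]
4. Farmer goes back to the west bank alone.  [the west bank: the cut-bot, the pack-bot | the east bank: the lift-bot, the scan-bot]
5. Farmer goes to the east bank with the pack-bot.  [the west bank: the cut-bot | the east bank: the lift-bot, the pack-bot, the scan-bot]
6. Farmer goes back to the west bank with the lift-bot.  [the west bank: the cut-bot, the lift-bot | the east bank: the pack-bot, the scan-bot]
7. Farmer goes to the east bank with the cut-bot.  [the west bank: the lift-bot | the east bank: the cut-bot, the pack-bot, the scan-bot]
8. Farmer goes back to the west bank alone.  [the west bank: the lift-bot | the east bank: the cut-bot, the pack-bot, the scan-bot]
9. Farmer goes to the east bank with the lift-bot.  [the west bank: — | the east bank: the cut-bot, the lift-bot, the pack-bot, the scan-bot]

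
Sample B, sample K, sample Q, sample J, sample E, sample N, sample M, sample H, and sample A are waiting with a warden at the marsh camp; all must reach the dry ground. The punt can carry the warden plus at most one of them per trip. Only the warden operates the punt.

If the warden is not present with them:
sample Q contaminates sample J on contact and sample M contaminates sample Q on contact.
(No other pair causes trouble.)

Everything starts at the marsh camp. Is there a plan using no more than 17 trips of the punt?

Counting alone: the warden can take at most 1 across per trip to the dry ground, so moving all 9 needs at least 9 loaded trips out, with a return between consecutive ones — at least 17 crossings.
The safety rule pushes this higher. Following every safe sequence of crossings, the most of the 9 that can be at the dry ground as the punt arrives there on crossing 17 is 8 — never all 9.
So the move cannot be finished within 17 crossings. (The shortest complete plan takes 19:)
1. Warden goes to the dry ground with sample Q.  [the marsh camp: sample A, sample B, sample E, sample H, sample J, sample K, sample M, sample N | the dry ground: sample Q]
2. Warden goes back to the marsh camp alone.  [the marsh camp: sample A, sample B, sample E, sample H, sample J, sample K, sample M, sample N | the dry ground: sample Q]
3. Warden goes to the dry ground with sample B.  [the marsh camp: sample A, sample E, sample H, sample J, sample K, sample M, sample N | the dry ground: sample B, sample Q]
4. Warden goes back to the marsh camp alone.  [the marsh camp: sample A, sample E, sample H, sample J, sample K, sample M, sample N | the dry ground: sample B, sample Q]
5. Warden goes to the dry ground with sample K.  [the marsh camp: sample A, sample E, sample H, sample J, sample M, sample N | the dry ground: sample B, sample K, sample Q]
6. Warden goes back to the marsh camp alone.  [the marsh camp: sample A, sample E, sample H, sample J, sample M, sample N | the dry ground: sample B, sample K, sample Q]
7. Warden goes to the dry ground with sample J.  [the marsh camp: sample A, sample E, sample H, sample M, sample N | the dry ground: sample B, sample J, sample K, sample Q]
8. Warden goes back to the marsh camp with sample Q.  [the marsh camp: sample A, sample E, sample H, sample M, sample N, sample Q | the dry ground: sample B, sample J, sample K]
9. Warden goes to the dry ground with sample M.  [the marsh camp: sample A, sample E, sample H, sample N, sample Q | the dry ground: sample B, sample J, sample K, sample M]
10. Warden goes back to the marsh camp alone.  [the marsh camp: sample A, sample E, sample H, sample N, sample Q | the dry ground: sample B, sample J, sample K, sample M]
11. Warden goes to the dry ground with sample E.  [the marsh camp: sample A, sample H, sample N, sample Q | the dry ground: sample B, sample E, sample J, sample K, sample M]
12. Warden goes back to the marsh camp alone.  [the marsh camp: sample A, sample H, sample N, sample Q | the dry ground: sample B, sample E, sample J, sample K, sample M]
13. Warden goes to the dry ground with sample N.  [the marsh camp: sample A, sample H, sample Q | the dry ground: sample B, sample E, sample J, sample K, sample M, sample N]
14. Warden goes back to the marsh camp alone.  [the marsh camp: sample A, sample H, sample Q | the dry ground: sample B, sample E, sample J, sample K, sample M, sample N]
15. Warden goes to the dry ground with sample H.  [the marsh camp: sample A, sample Q | the dry ground: sample B, sample E, sample H, sample J, sample K, sample M, sample N]
16. Warden goes back to the marsh camp alone.  [the marsh camp: sample A, sample Q | the dry ground: sample B, sample E, sample H, sample J, sample K, sample M, sample N]
17. Warden goes to the dry ground with sample A.  [the marsh camp: sample Q | the dry ground: sample A, sample B, sample E, sample H, sample J, sample K, sample M, sample N]
18. Warden goes back to the marsh camp alone.  [the marsh camp: sample Q | the dry ground: sample A, sample B, sample E, sample H, sample J, sample K, sample M, sample N]
19. Warden goes to the dry ground with sample Q.  [the marsh camp: — | the dry ground: sample A, sample B, sample E, sample H, sample J, sample K, sample M, sample N, sample Q]

No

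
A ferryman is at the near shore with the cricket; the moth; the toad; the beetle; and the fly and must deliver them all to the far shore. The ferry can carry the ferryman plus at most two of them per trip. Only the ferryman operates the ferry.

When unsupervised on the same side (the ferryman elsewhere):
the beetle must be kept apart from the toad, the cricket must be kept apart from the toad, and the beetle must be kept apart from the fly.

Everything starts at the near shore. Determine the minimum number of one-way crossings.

Counting alone: the ferryman can take at most 2 across per trip to the far shore, so moving all 5 needs at least 3 loaded trips out, with a return between consecutive ones — at least 5 crossings.
The plan below uses exactly 5 crossings, so it is optimal:
1. Ferryman goes to the far shore with the beetle and the cricket.  [the near shore: the fly, the moth, the toad | the far shore: the beetle, the cricket]
2. Ferryman goes back to the near shore alone.  [the near shore: the fly, the moth, the toad | the far shore: the beetle, the cricket]
3. Ferryman goes to the far shore with the moth.  [the near shore: the fly, the toad | the far shore: the beetle, the cricket, the moth]
4. Ferryman goes back to the near shore alone.  [the near shore: the fly, the toad | the far shore: the beetle, the cricket, the moth]
5. Ferryman goes to the far shore with the fly and the toad.  [the near shore: — | the far shore: the beetle, the cricket, the fly, the moth, the toad]

5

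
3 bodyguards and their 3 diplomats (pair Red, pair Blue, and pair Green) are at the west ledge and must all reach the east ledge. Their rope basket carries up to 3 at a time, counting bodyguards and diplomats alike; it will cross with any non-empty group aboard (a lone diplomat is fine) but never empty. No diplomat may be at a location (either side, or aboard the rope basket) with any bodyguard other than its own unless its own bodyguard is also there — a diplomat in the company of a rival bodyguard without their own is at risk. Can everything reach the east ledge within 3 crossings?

Counting alone: each trip to the east ledge takes at most 3 across and each return brings at least 1 back, so after t trips out (and t−1 returns) at most 3t − (t−1) of the 6 are across; that first reaches 6 at t = 3, so at least 5 crossings are needed.
Since 3 < 5, 3 crossings cannot be enough. (The shortest complete plan in fact takes 5:)
1. bodyguard Red and diplomat Red cross → the east ledge.
2. bodyguard Red crosses ← the west ledge.
3. bodyguard Blue, bodyguard Green, and bodyguard Red cross → the east ledge.
4. diplomat Red crosses ← the west ledge.
5. diplomat Blue, diplomat Green, and diplomat Red cross → the east ledge.

No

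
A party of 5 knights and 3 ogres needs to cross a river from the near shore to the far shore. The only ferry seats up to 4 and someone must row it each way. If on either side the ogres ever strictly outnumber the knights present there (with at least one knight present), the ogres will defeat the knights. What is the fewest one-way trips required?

Counting alone: each trip to the far shore takes at most 4 across and each return brings at least 1 back, so after t trips out (and t−1 returns) at most 4t − (t−1) of the 8 are across; that first reaches 8 at t = 3, so at least 5 crossings are needed.
The plan below uses exactly 5 crossings, so it is optimal:
1. 2 ogres → the far shore.  (the near shore: 5K 1O; the far shore: 0K 2O)
2. 1 ogre ← the near shore.  (the near shore: 5K 2O; the far shore: 0K 1O)
3. 3 knights and 1 ogre → the far shore.  (the near shore: 2K 1O; the far shore: 3K 2O)
4. 1 ogre ← the near shore.  (the near shore: 2K 2O; the far shore: 3K 1O)
5. 2 knights and 2 ogres → the far shore.  (the near shore: 0K 0O; the far shore: 5K 3O)

5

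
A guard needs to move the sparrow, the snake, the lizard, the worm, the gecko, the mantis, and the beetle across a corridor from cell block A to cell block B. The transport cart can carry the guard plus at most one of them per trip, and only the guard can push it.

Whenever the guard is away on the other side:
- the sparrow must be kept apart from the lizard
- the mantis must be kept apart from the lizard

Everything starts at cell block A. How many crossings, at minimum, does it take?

15

Counting alone: the guard can take at most 1 across per trip to cell block B, so moving all 7 needs at least 7 loaded trips out, with a return between consecutive ones — at least 13 crossings.
The safety rule pushes this higher. Following every safe sequence of crossings, the most of the 7 that can be at cell block B as the transport cart arrives there on crossing 13 is 6 — never all 7.
So no plan with fewer than 15 crossings exists, and this one achieves 15:
1. Guard goes to cell block B with the lizard.  [cell block A: the beetle, the gecko, the mantis, the snake, the sparrow, the worm | cell block B: the lizard]
2. Guard goes back to cell block A alone.  [cell block A: the beetle, the gecko, the mantis, the snake, the sparrow, the worm | cell block B: the lizard]
3. Guard goes to cell block B with the sparrow.  [cell block A: the beetle, the gecko, the mantis, the snake, the worm | cell block B: the lizard, the sparrow]
4. Guard goes back to cell block A with the lizard.  [cell block A: the beetle, the gecko, the lizard, the mantis, the snake, the worm | cell block B: the sparrow]
5. Guard goes to cell block B with the mantis.  [cell block A: the beetle, the gecko, the lizard, the snake, the worm | cell block B: the mantis, the sparrow]
6. Guard goes back to cell block A alone.  [cell block A: the beetle, the gecko, the lizard, the snake, the worm | cell block B: the mantis, the sparrow]
7. Guard goes to cell block B with the snake.  [cell block A: the beetle, the gecko, the lizard, the worm | cell block B: the mantis, the snake, the sparrow]
8. Guard goes back to cell block A alone.  [cell block A: the beetle, the gecko, the lizard, the worm | cell block B: the mantis, the snake, the sparrow]
9. Guard goes to cell block B with the worm.  [cell block A: the beetle, the gecko, the lizard | cell block B: the mantis, the snake, the sparrow, the worm]
10. Guard goes back to cell block A alone.  [cell block A: the beetle, the gecko, the lizard | cell block B: the mantis, the snake, the sparrow, the worm]
11. Guard goes to cell block B with the gecko.  [cell block A: the beetle, the lizard | cell block B: the gecko, the mantis, the snake, the sparrow, the worm]
12. Guard goes back to cell block A alone.  [cell block A: the beetle, the lizard | cell block B: the gecko, the mantis, the snake, the sparrow, the worm]
13. Guard goes to cell block B with the beetle.  [cell block A: the lizard | cell block B: the beetle, the gecko, the mantis, the snake, the sparrow, the worm]
14. Guard goes back to cell block A alone.  [cell block A: the lizard | cell block B: the beetle, the gecko, the mantis, the snake, the sparrow, the worm]
15. Guard goes to cell block B with the lizard.  [cell block A: — | cell block B: the beetle, the gecko, the lizard, the mantis, the snake, the sparrow, the worm]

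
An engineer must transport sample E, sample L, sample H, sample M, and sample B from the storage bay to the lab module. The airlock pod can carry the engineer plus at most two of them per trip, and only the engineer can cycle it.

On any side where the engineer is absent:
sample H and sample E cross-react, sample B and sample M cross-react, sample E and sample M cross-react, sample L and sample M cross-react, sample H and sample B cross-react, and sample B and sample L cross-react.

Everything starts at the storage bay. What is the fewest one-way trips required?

Whatever the first load, the items left behind include a forbidden pair without the engineer. No opening move is safe, so no plan exists.

impossible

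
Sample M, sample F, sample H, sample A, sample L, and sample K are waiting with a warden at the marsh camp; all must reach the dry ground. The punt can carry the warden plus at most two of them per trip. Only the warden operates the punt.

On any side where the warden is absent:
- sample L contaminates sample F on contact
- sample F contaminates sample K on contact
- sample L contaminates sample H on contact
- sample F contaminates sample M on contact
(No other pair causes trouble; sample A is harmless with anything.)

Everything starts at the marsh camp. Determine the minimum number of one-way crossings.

7

Counting alone: the warden can take at most 2 across per trip to the dry ground, so moving all 6 needs at least 3 loaded trips out, with a return between consecutive ones — at least 5 crossings.
The safety rule pushes this higher. Following every safe sequence of crossings, the most of the 6 that can be at the dry ground as the punt arrives there on crossing 5 is 5 — never all 6.
So no plan with fewer than 7 crossings exists, and this one achieves 7:
1. Warden goes to the dry ground with sample F and sample H.  [the marsh camp: sample A, sample K, sample L, sample M | the dry ground: sample F, sample H]
2. Warden goes back to the marsh camp alone.  [the marsh camp: sample A, sample K, sample L, sample M | the dry ground: sample F, sample H]
3. Warden goes to the dry ground with sample A.  [the marsh camp: sample K, sample L, sample M | the dry ground: sample A, sample F, sample H]
4. Warden goes back to the marsh camp alone.  [the marsh camp: sample K, sample L, sample M | the dry ground: sample A, sample F, sample H]
5. Warden goes to the dry ground with sample K and sample M.  [the marsh camp: sample L | the dry ground: sample A, sample F, sample H, sample K, sample M]
6. Warden goes back to the marsh camp with sample F.  [the marsh camp: sample F, sample L | the dry ground: sample A, sample H, sample K, sample M]
7. Warden goes to the dry ground with sample F and sample L.  [the marsh camp: — | the dry ground: sample A, sample F, sample H, sample K, sample L, sample M]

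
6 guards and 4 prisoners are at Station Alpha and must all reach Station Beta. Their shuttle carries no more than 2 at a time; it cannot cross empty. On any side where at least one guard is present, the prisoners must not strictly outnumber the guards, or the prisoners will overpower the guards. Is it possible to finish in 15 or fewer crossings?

No

Counting alone: each trip to Station Beta takes at most 2 across and each return brings at least 1 back, so after t trips out (and t−1 returns) at most 2t − (t−1) of the 10 are across; that first reaches 10 at t = 9, so at least 17 crossings are needed.
Since 15 < 17, 15 crossings cannot be enough. (The shortest complete plan in fact takes 17:)
1. 2 prisoners → Station Beta.  (Station Alpha: 6G 2P; Station Beta: 0G 2P)
2. 1 prisoner ← Station Alpha.  (Station Alpha: 6G 3P; Station Beta: 0G 1P)
3. 2 prisoners → Station Beta.  (Station Alpha: 6G 1P; Station Beta: 0G 3P)
4. 1 prisoner ← Station Alpha.  (Station Alpha: 6G 2P; Station Beta: 0G 2P)
5. 2 guards → Station Beta.  (Station Alpha: 4G 2P; Station Beta: 2G 2P)
6. 1 prisoner ← Station Alpha.  (Station Alpha: 4G 3P; Station Beta: 2G 1P)
7. 1 guard and 1 prisoner → Station Beta.  (Station Alpha: 3G 2P; Station Beta: 3G 2P)
8. 1 prisoner ← Station Alpha.  (Station Alpha: 3G 3P; Station Beta: 3G 1P)
9. 2 prisoners → Station Beta.  (Station Alpha: 3G 1P; Station Beta: 3G 3P)
10. 1 prisoner ← Station Alpha.  (Station Alpha: 3G 2P; Station Beta: 3G 2P)
11. 1 guard and 1 prisoner → Station Beta.  (Station Alpha: 2G 1P; Station Beta: 4G 3P)
12. 1 prisoner ← Station Alpha.  (Station Alpha: 2G 2P; Station Beta: 4G 2P)
13. 2 prisoners → Station Beta.  (Station Alpha: 2G 0P; Station Beta: 4G 4P)
14. 1 prisoner ← Station Alpha.  (Station Alpha: 2G 1P; Station Beta: 4G 3P)
15. 1 guard and 1 prisoner → Station Beta.  (Station Alpha: 1G 0P; Station Beta: 5G 4P)
16. 1 prisoner ← Station Alpha.  (Station Alpha: 1G 1P; Station Beta: 5G 3P)
17. 1 guard and 1 prisoner → Station Beta.  (Station Alpha: 0G 0P; Station Beta: 6G 4P)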